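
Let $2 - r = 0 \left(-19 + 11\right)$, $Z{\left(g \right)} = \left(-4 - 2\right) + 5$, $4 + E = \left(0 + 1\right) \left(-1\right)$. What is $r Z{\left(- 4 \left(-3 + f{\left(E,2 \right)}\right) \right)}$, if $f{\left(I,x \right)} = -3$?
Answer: $-2$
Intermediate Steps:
$E = -5$ ($E = -4 + \left(0 + 1\right) \left(-1\right) = -4 + 1 \left(-1\right) = -4 - 1 = -5$)
$Z{\left(g \right)} = -1$ ($Z{\left(g \right)} = -6 + 5 = -1$)
$r = 2$ ($r = 2 - 0 \left(-19 + 11\right) = 2 - 0 \left(-8\right) = 2 - 0 = 2 + 0 = 2$)
$r Z{\left(- 4 \left(-3 + f{\left(E,2 \right)}\right) \right)} = 2 \left(-1\right) = -2$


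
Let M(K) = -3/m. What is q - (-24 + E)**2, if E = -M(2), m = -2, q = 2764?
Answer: 8455/4 ≈ 2113.8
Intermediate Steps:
M(K) = 3/2 (M(K) = -3/(-2) = -3*(-1/2) = 3/2)
E = -3/2 (E = -1*3/2 = -3/2 ≈ -1.5000)
q - (-24 + E)**2 = 2764 - (-24 - 3/2)**2 = 2764 - (-51/2)**2 = 2764 - 1*2601/4 = 2764 - 2601/4 = 8455/4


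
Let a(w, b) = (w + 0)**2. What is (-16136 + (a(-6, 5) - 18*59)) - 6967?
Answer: -24129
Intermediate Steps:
a(w, b) = w**2
(-16136 + (a(-6, 5) - 18*59)) - 6967 = (-16136 + ((-6)**2 - 18*59)) - 6967 = (-16136 + (36 - 1062)) - 6967 = (-16136 - 1026) - 6967 = -17162 - 6967 = -24129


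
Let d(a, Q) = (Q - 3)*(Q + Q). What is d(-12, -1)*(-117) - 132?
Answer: -1068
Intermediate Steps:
d(a, Q) = 2*Q*(-3 + Q) (d(a, Q) = (-3 + Q)*(2*Q) = 2*Q*(-3 + Q))
d(-12, -1)*(-117) - 132 = (2*(-1)*(-3 - 1))*(-117) - 132 = (2*(-1)*(-4))*(-117) - 132 = 8*(-117) - 132 = -936 - 132 = -1068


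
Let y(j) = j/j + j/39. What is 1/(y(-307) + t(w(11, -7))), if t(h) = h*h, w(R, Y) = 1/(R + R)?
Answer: -18876/129673 ≈ -0.14557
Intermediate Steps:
y(j) = 1 + j/39 (y(j) = 1 + j*(1/39) = 1 + j/39)
w(R, Y) = 1/(2*R)
t(h) = h**2
1/(y(-307) + t(w(11, -7))) = 1/((1 + (1/39)*(-307)) + ((1/2)/11)**2) = 1/((1 - 307/39) + ((1/2)*(1/11))**2) = 1/(-268/39 + (1/22)**2) = 1/(-268/39 + 1/484) = 1/(-129673/18876) = -18876/129673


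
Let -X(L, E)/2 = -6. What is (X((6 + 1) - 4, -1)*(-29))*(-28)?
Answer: 9744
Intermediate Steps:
X(L, E) = 12 (X(L, E) = -2*(-6) = 12)
(X((6 + 1) - 4, -1)*(-29))*(-28) = (12*(-29))*(-28) = -348*(-28) = 9744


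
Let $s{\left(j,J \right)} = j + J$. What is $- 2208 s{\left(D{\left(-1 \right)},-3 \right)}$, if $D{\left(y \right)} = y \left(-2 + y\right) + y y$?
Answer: $-2208$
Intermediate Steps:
$D{\left(y \right)} = y^{2} + y \left(-2 + y\right)$ ($D{\left(y \right)} = y \left(-2 + y\right) + y^{2} = y^{2} + y \left(-2 + y\right)$)
$s{\left(j,J \right)} = J + j$
$- 2208 s{\left(D{\left(-1 \right)},-3 \right)} = - 2208 \left(-3 + 2 \left(-1\right) \left(-1 - 1\right)\right) = - 2208 \left(-3 + 2 \left(-1\right) \left(-2\right)\right) = - 2208 \left(-3 + 4\right) = \left(-2208\right) 1 = -2208$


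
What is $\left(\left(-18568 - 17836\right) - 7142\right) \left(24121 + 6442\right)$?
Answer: $-1330896398$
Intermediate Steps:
$\left(\left(-18568 - 17836\right) - 7142\right) \left(24121 + 6442\right) = \left(-36404 - 7142\right) 30563 = \left(-43546\right) 30563 = -1330896398$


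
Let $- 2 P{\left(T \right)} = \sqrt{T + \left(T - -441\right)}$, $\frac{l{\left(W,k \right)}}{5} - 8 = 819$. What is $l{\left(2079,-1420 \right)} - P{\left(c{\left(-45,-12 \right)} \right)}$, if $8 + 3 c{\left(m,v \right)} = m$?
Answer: $4135 + \frac{\sqrt{3651}}{6} \approx 4145.1$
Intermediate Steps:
$l{\left(W,k \right)} = 4135$ ($l{\left(W,k \right)} = 40 + 5 \cdot 819 = 40 + 4095 = 4135$)
$c{\left(m,v \right)} = - \frac{8}{3} + \frac{m}{3}$
$P{\left(T \right)} = - \frac{\sqrt{441 + 2 T}}{2}$ ($P{\left(T \right)} = - \frac{\sqrt{T + \left(T - -441\right)}}{2} = - \frac{\sqrt{T + \left(T + 441\right)}}{2} = - \frac{\sqrt{T + \left(441 + T\right)}}{2} = - \frac{\sqrt{441 + 2 T}}{2}$)
$l{\left(2079,-1420 \right)} - P{\left(c{\left(-45,-12 \right)} \right)} = 4135 - - \frac{\sqrt{441 + 2 \left(- \frac{8}{3} + \frac{1}{3} \left(-45\right)\right)}}{2} = 4135 - - \frac{\sqrt{441 + 2 \left(- \frac{8}{3} - 15\right)}}{2} = 4135 - - \frac{\sqrt{441 + 2 \left(- \frac{53}{3}\right)}}{2} = 4135 - - \frac{\sqrt{441 - \frac{106}{3}}}{2} = 4135 - - \frac{\sqrt{\frac{1217}{3}}}{2} = 4135 - - \frac{\frac{1}{3} \sqrt{3651}}{2} = 4135 - - \frac{\sqrt{3651}}{6} = 4135 + \frac{\sqrt{3651}}{6}$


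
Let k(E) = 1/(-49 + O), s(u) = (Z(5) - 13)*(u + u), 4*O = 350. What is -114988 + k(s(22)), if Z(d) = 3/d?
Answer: -8854074/77 ≈ -1.1499e+5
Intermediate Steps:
O = 175/2 (O = (¼)*350 = 175/2 ≈ 87.500)
s(u) = -124*u/5 (s(u) = (3/5 - 13)*(u + u) = (3*(⅕) - 13)*(2*u) = (⅗ - 13)*(2*u) = -124*u/5)
k(E) = 2/77 (k(E) = 1/(-49 + 175/2) = 1/(77/2) = 2/77)
-114988 + k(s(22)) = -114988 + 2/77 = -8854074/77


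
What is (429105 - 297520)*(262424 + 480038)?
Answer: 97696862270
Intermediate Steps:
(429105 - 297520)*(262424 + 480038) = 131585*742462 = 97696862270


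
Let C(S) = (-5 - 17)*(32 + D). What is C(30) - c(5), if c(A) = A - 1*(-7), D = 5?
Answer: -826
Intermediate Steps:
C(S) = -814 (C(S) = (-5 - 17)*(32 + 5) = -22*37 = -814)
c(A) = 7 + A (c(A) = A + 7 = 7 + A)
C(30) - c(5) = -814 - (7 + 5) = -814 - 1*12 = -814 - 12 = -826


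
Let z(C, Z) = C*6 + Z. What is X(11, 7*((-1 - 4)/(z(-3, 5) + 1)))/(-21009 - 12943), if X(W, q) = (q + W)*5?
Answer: -835/407424 ≈ -0.0020495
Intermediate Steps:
z(C, Z) = Z + 6*C (z(C, Z) = 6*C + Z = Z + 6*C)
X(W, q) = 5*W + 5*q (X(W, q) = (W + q)*5 = 5*W + 5*q)
X(11, 7*((-1 - 4)/(z(-3, 5) + 1)))/(-21009 - 12943) = (5*11 + 5*(7*((-1 - 4)/((5 + 6*(-3)) + 1))))/(-21009 - 12943) = (55 + 5*(7*(-5/((5 - 18) + 1))))/(-33952) = (55 + 5*(7*(-5/(-13 + 1))))*(-1/33952) = (55 + 5*(7*(-5/(-12))))*(-1/33952) = (55 + 5*(7*(-5*(-1/12))))*(-1/33952) = (55 + 5*(7*(5/12)))*(-1/33952) = (55 + 5*(35/12))*(-1/33952) = (55 + 175/12)*(-1/33952) = (835/12)*(-1/33952) = -835/407424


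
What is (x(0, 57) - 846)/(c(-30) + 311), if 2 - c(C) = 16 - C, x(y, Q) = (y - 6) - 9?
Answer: -287/89 ≈ -3.2247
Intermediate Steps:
x(y, Q) = -15 + y (x(y, Q) = (-6 + y) - 9 = -15 + y)
c(C) = -14 + C (c(C) = 2 - (16 - C) = 2 + (-16 + C) = -14 + C)
(x(0, 57) - 846)/(c(-30) + 311) = ((-15 + 0) - 846)/((-14 - 30) + 311) = (-15 - 846)/(-44 + 311) = -861/267 = -861*1/267 = -287/89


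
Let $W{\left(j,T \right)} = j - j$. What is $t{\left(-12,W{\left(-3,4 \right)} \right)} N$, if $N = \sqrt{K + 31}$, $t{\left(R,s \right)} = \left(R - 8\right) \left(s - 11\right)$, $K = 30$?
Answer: $220 \sqrt{61} \approx 1718.3$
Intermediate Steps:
$W{\left(j,T \right)} = 0$
$t{\left(R,s \right)} = \left(-11 + s\right) \left(-8 + R\right)$ ($t{\left(R,s \right)} = \left(-8 + R\right) \left(-11 + s\right) = \left(-11 + s\right) \left(-8 + R\right)$)
$N = \sqrt{61}$ ($N = \sqrt{30 + 31} = \sqrt{61} \approx 7.8102$)
$t{\left(-12,W{\left(-3,4 \right)} \right)} N = \left(88 - -132 - 0 - 0\right) \sqrt{61} = \left(88 + 132 + 0 + 0\right) \sqrt{61} = 220 \sqrt{61}$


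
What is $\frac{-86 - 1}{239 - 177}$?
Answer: $- \frac{87}{62} \approx -1.4032$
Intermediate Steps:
$\frac{-86 - 1}{239 - 177} = - \frac{87}{239 - 177} = - \frac{87}{62}$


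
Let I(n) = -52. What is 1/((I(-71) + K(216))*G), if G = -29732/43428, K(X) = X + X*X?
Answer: -10857/348013060 ≈ -3.1197e-5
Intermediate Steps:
K(X) = X + X**2
G = -7433/10857 (G = -29732*1/43428 = -7433/10857 ≈ -0.68463)
1/((I(-71) + K(216))*G) = 1/((-52 + 216*(1 + 216))*(-7433/10857)) = -10857/7433/(-52 + 216*217) = -10857/7433/(-52 + 46872) = -10857/7433/46820 = (1/46820)*(-10857/7433) = -10857/348013060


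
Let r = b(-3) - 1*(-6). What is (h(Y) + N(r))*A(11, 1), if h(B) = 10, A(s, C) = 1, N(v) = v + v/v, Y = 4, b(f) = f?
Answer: 14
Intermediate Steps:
r = 3 (r = -3 - 1*(-6) = -3 + 6 = 3)
N(v) = 1 + v (N(v) = v + 1 = 1 + v)
(h(Y) + N(r))*A(11, 1) = (10 + (1 + 3))*1 = (10 + 4)*1 = 14*1 = 14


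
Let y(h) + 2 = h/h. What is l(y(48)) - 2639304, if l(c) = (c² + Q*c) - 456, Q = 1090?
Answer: -2640849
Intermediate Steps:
y(h) = -1 (y(h) = -2 + h/h = -2 + 1 = -1)
l(c) = -456 + c² + 1090*c (l(c) = (c² + 1090*c) - 456 = -456 + c² + 1090*c)
l(y(48)) - 2639304 = (-456 + (-1)² + 1090*(-1)) - 2639304 = (-456 + 1 - 1090) - 2639304 = -1545 - 2639304 = -2640849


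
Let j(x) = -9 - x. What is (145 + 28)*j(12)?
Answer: -3633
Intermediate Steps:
(145 + 28)*j(12) = (145 + 28)*(-9 - 1*12) = 173*(-9 - 12) = 173*(-21) = -3633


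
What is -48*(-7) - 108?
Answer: 228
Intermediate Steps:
-48*(-7) - 108 = 336 - 108 = 228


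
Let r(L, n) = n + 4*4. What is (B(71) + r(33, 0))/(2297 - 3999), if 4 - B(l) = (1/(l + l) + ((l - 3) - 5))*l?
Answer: 8907/3404 ≈ 2.6166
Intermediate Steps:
r(L, n) = 16 + n (r(L, n) = n + 16 = 16 + n)
B(l) = 4 - l*(-8 + l + 1/(2*l)) (B(l) = 4 - (1/(l + l) + ((l - 3) - 5))*l = 4 - (1/(2*l) + ((-3 + l) - 5))*l = 4 - (1/(2*l) + (-8 + l))*l = 4 - (-8 + l + 1/(2*l))*l = 4 - l*(-8 + l + 1/(2*l)))
(B(71) + r(33, 0))/(2297 - 3999) = ((7/2 - 1*71² + 8*71) + (16 + 0))/(2297 - 3999) = ((7/2 - 1*5041 + 568) + 16)/(-1702) = ((7/2 - 5041 + 568) + 16)*(-1/1702) = (-8939/2 + 16)*(-1/1702) = -8907/2*(-1/1702) = 8907/3404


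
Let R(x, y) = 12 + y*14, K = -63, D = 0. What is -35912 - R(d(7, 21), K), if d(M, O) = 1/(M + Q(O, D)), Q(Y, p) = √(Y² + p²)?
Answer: -35042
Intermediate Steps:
d(M, O) = 1/(M + √(O²)) (d(M, O) = 1/(M + √(O² + 0²)) = 1/(M + √(O² + 0)) = 1/(M + √(O²)))
R(x, y) = 12 + 14*y
-35912 - R(d(7, 21), K) = -35912 - (12 + 14*(-63)) = -35912 - (12 - 882) = -35912 - 1*(-870) = -35912 + 870 = -35042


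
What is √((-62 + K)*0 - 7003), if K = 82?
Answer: I*√7003 ≈ 83.684*I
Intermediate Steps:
√((-62 + K)*0 - 7003) = √((-62 + 82)*0 - 7003) = √(20*0 - 7003) = √(0 - 7003) = √(-7003) = I*√7003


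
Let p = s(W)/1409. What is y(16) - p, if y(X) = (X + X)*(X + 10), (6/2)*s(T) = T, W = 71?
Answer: 3516793/4227 ≈ 831.98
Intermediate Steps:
s(T) = T/3
y(X) = 2*X*(10 + X) (y(X) = (2*X)*(10 + X) = 2*X*(10 + X))
p = 71/4227 (p = ((1/3)*71)/1409 = (71/3)*(1/1409) = 71/4227 ≈ 0.016797)
y(16) - p = 2*16*(10 + 16) - 1*71/4227 = 2*16*26 - 71/4227 = 832 - 71/4227 = 3516793/4227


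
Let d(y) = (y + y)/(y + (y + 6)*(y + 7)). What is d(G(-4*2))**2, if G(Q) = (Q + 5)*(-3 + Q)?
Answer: 484/281961 ≈ 0.0017165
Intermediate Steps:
G(Q) = (-3 + Q)*(5 + Q) (G(Q) = (5 + Q)*(-3 + Q) = (-3 + Q)*(5 + Q))
d(y) = 2*y/(y + (6 + y)*(7 + y)) (d(y) = (2*y)/(y + (6 + y)*(7 + y)) = 2*y/(y + (6 + y)*(7 + y)))
d(G(-4*2))**2 = (2*(-15 + (-4*2)**2 + 2*(-4*2))/(42 + (-15 + (-4*2)**2 + 2*(-4*2))**2 + 14*(-15 + (-4*2)**2 + 2*(-4*2))))**2 = (2*(-15 + (-8)**2 + 2*(-8))/(42 + (-15 + (-8)**2 + 2*(-8))**2 + 14*(-15 + (-8)**2 + 2*(-8))))**2 = (2*(-15 + 64 - 16)/(42 + (-15 + 64 - 16)**2 + 14*(-15 + 64 - 16)))**2 = (2*33/(42 + 33**2 + 14*33))**2 = (2*33/(42 + 1089 + 462))**2 = (2*33/1593)**2 = (2*33*(1/1593))**2 = (22/531)**2 = 484/281961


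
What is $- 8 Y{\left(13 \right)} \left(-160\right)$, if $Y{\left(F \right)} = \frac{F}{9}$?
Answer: $\frac{16640}{9} \approx 1848.9$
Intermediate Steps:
$Y{\left(F \right)} = \frac{F}{9}$ ($Y{\left(F \right)} = F \frac{1}{9} = \frac{F}{9}$)
$- 8 Y{\left(13 \right)} \left(-160\right) = - 8 \cdot \frac{1}{9} \cdot 13 \left(-160\right) = \left(-8\right) \frac{13}{9} \left(-160\right) = \left(- \frac{104}{9}\right) \left(-160\right) = \frac{16640}{9}$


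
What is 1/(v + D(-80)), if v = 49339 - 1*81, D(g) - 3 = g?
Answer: 1/49181 ≈ 2.0333e-5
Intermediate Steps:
D(g) = 3 + g
v = 49258 (v = 49339 - 81 = 49258)
1/(v + D(-80)) = 1/(49258 + (3 - 80)) = 1/(49258 - 77) = 1/49181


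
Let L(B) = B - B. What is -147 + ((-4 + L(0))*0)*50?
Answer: -147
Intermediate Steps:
L(B) = 0
-147 + ((-4 + L(0))*0)*50 = -147 + ((-4 + 0)*0)*50 = -147 - 4*0*50 = -147 + 0*50 = -147 + 0 = -147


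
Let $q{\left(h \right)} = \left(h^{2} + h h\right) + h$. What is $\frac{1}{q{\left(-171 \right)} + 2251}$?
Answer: $\frac{1}{60562} \approx 1.6512 \cdot 10^{-5}$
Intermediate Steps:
$q{\left(h \right)} = h + 2 h^{2}$ ($q{\left(h \right)} = \left(h^{2} + h^{2}\right) + h = 2 h^{2} + h = h + 2 h^{2}$)
$\frac{1}{q{\left(-171 \right)} + 2251} = \frac{1}{- 171 \left(1 + 2 \left(-171\right)\right) + 2251} = \frac{1}{- 171 \left(1 - 342\right) + 2251} = \frac{1}{\left(-171\right) \left(-341\right) + 2251} = \frac{1}{58311 + 2251} = \frac{1}{60562}$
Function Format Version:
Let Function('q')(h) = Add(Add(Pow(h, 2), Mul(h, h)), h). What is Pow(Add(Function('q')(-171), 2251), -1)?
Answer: Rational(1, 60562) ≈ 1.6512e-5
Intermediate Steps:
Function('q')(h) = Add(h, Mul(2, Pow(h, 2))) (Function('q')(h) = Add(Add(Pow(h, 2), Pow(h, 2)), h) = Add(Mul(2, Pow(h, 2)), h) = Add(h, Mul(2, Pow(h, 2))))
Pow(Add(Function('q')(-171), 2251), -1) = Pow(Add(Mul(-171, Add(1, Mul(2, -171))), 2251), -1) = Pow(Add(Mul(-171, Add(1, -342)), 2251), -1) = Pow(Add(Mul(-171, -341), 2251), -1) = Pow(Add(58311, 2251), -1) = Pow(60562, -1) = Rational(1, 60562)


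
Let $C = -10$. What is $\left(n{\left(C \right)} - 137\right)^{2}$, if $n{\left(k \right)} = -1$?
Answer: $19044$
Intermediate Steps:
$\left(n{\left(C \right)} - 137\right)^{2} = \left(-1 - 137\right)^{2} = \left(-138\right)^{2} = 19044$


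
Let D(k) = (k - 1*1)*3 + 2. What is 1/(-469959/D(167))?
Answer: -500/469959 ≈ -0.0010639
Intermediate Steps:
D(k) = -1 + 3*k (D(k) = (k - 1)*3 + 2 = (-1 + k)*3 + 2 = (-3 + 3*k) + 2 = -1 + 3*k)
1/(-469959/D(167)) = 1/(-469959/(-1 + 3*167)) = 1/(-469959/(-1 + 501)) = 1/(-469959/500) = -500/469959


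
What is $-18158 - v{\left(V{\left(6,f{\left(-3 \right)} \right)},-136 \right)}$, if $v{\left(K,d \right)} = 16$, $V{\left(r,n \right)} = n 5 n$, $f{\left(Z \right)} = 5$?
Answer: $-18174$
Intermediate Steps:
$V{\left(r,n \right)} = 5 n^{2}$ ($V{\left(r,n \right)} = 5 n n = 5 n^{2}$)
$-18158 - v{\left(V{\left(6,f{\left(-3 \right)} \right)},-136 \right)} = -18158 - 16 = -18174$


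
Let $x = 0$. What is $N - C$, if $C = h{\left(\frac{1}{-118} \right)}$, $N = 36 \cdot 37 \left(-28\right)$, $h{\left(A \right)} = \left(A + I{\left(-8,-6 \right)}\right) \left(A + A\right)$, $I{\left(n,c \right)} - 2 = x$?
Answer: $- \frac{259654517}{6962} \approx -37296.0$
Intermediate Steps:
$I{\left(n,c \right)} = 2$ ($I{\left(n,c \right)} = 2 + 0 = 2$)
$h{\left(A \right)} = 2 A \left(2 + A\right)$ ($h{\left(A \right)} = \left(A + 2\right) \left(A + A\right) = \left(2 + A\right) 2 A = 2 A \left(2 + A\right)$)
$N = -37296$ ($N = 1332 \left(-28\right) = -37296$)
$C = - \frac{235}{6962}$ ($C = \frac{2 \left(2 + \frac{1}{-118}\right)}{-118} = 2 \left(- \frac{1}{118}\right) \left(2 - \frac{1}{118}\right) = 2 \left(- \frac{1}{118}\right) \frac{235}{118} = - \frac{235}{6962} \approx -0.033755$)
$N - C = -37296 - - \frac{235}{6962} = -37296 + \frac{235}{6962} = - \frac{259654517}{6962}$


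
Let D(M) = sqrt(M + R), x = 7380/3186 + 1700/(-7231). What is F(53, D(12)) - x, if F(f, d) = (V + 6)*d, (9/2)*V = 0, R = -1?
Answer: -2663810/1279887 + 6*sqrt(11) ≈ 17.818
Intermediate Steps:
V = 0 (V = (2/9)*0 = 0)
x = 2663810/1279887 (x = 7380*(1/3186) + 1700*(-1/7231) = 410/177 - 1700/7231 = 2663810/1279887 ≈ 2.0813)
D(M) = sqrt(-1 + M) (D(M) = sqrt(M - 1) = sqrt(-1 + M))
F(f, d) = 6*d (F(f, d) = (0 + 6)*d = 6*d)
F(53, D(12)) - x = 6*sqrt(-1 + 12) - 1*2663810/1279887 = 6*sqrt(11) - 2663810/1279887 = -2663810/1279887 + 6*sqrt(11)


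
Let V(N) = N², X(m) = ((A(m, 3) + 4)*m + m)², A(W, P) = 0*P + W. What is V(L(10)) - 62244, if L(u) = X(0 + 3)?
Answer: 269532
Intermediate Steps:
A(W, P) = W (A(W, P) = 0 + W = W)
X(m) = (m + m*(4 + m))² (X(m) = ((m + 4)*m + m)² = ((4 + m)*m + m)² = (m*(4 + m) + m)² = (m + m*(4 + m))²)
L(u) = 576 (L(u) = (0 + 3)²*(5 + (0 + 3))² = 3²*(5 + 3)² = 9*8² = 9*64 = 576)
V(L(10)) - 62244 = 576² - 62244 = 331776 - 62244 = 269532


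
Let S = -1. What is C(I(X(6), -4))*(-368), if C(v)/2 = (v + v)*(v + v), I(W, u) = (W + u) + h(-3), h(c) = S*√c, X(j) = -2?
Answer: -97152 - 35328*I*√3 ≈ -97152.0 - 61190.0*I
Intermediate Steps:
h(c) = -√c
I(W, u) = W + u - I*√3 (I(W, u) = (W + u) - √(-3) = (W + u) - I*√3 = W + u - I*√3)
C(v) = 8*v² (C(v) = 2*((v + v)*(v + v)) = 2*((2*v)*(2*v)) = 2*(4*v²) = 8*v²)
C(I(X(6), -4))*(-368) = (8*(-2 - 4 - I*√3)²)*(-368) = (8*(-6 - I*√3)²)*(-368) = -2944*(-6 - I*√3)²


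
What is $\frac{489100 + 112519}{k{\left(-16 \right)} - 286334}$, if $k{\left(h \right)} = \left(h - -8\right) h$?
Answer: $- \frac{601619}{286206} \approx -2.102$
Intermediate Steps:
$k{\left(h \right)} = h \left(8 + h\right)$ ($k{\left(h \right)} = \left(h + 8\right) h = \left(8 + h\right) h = h \left(8 + h\right)$)
$\frac{489100 + 112519}{k{\left(-16 \right)} - 286334} = \frac{489100 + 112519}{- 16 \left(8 - 16\right) - 286334} = \frac{601619}{\left(-16\right) \left(-8\right) - 286334} = \frac{601619}{128 - 286334} = \frac{601619}{-286206} = 601619 \left(- \frac{1}{286206}\right) = - \frac{601619}{286206}$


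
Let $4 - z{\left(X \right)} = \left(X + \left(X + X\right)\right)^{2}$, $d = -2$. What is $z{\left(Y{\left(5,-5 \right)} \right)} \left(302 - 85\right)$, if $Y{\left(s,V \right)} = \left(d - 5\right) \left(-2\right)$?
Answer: $-381920$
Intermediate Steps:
$Y{\left(s,V \right)} = 14$ ($Y{\left(s,V \right)} = \left(-2 - 5\right) \left(-2\right) = \left(-7\right) \left(-2\right) = 14$)
$z{\left(X \right)} = 4 - 9 X^{2}$ ($z{\left(X \right)} = 4 - \left(X + \left(X + X\right)\right)^{2} = 4 - \left(X + 2 X\right)^{2} = 4 - \left(3 X\right)^{2} = 4 - 9 X^{2}$)
$z{\left(Y{\left(5,-5 \right)} \right)} \left(302 - 85\right) = \left(4 - 9 \cdot 14^{2}\right) \left(302 - 85\right) = \left(4 - 1764\right) 217 = \left(-1760\right) 217 = -381920$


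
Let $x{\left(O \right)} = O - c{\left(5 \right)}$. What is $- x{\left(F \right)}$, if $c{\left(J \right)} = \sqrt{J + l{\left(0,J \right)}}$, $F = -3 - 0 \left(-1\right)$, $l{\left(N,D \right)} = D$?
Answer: $3 + \sqrt{10} \approx 6.1623$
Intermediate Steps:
$F = -3$ ($F = -3 - 0 = -3 + 0 = -3$)
$c{\left(J \right)} = \sqrt{2} \sqrt{J}$ ($c{\left(J \right)} = \sqrt{J + J} = \sqrt{2 J} = \sqrt{2} \sqrt{J}$)
$x{\left(O \right)} = O - \sqrt{10}$ ($x{\left(O \right)} = O - \sqrt{2} \sqrt{5} = O - \sqrt{10}$)
$- x{\left(F \right)} = - (-3 - \sqrt{10}) = 3 + \sqrt{10}$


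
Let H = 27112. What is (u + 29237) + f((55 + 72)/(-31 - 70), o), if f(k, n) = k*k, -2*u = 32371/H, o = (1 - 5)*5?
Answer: 16172670007013/553139024 ≈ 29238.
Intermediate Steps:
o = -20 (o = -4*5 = -20)
u = -32371/54224 (u = -32371/(2*27112) = -1/2*32371/27112 = -32371/54224 ≈ -0.59699)
f(k, n) = k**2
(u + 29237) + f((55 + 72)/(-31 - 70), o) = (-32371/54224 + 29237) + ((55 + 72)/(-31 - 70))**2 = 1585314717/54224 + (127/(-101))**2 = 1585314717/54224 + (127*(-1/101))**2 = 1585314717/54224 + (-127/101)**2 = 1585314717/54224 + 16129/10201 = 16172670007013/553139024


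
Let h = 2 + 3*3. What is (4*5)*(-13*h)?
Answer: -2860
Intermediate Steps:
h = 11 (h = 2 + 9 = 11)
(4*5)*(-13*h) = (4*5)*(-13*11) = 20*(-143) = -2860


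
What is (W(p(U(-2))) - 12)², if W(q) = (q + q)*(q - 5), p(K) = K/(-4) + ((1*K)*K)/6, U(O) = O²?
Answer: 43264/81 ≈ 534.12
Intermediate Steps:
p(K) = -K/4 + K²/6 (p(K) = K*(-¼) + (K*K)*(⅙) = -K/4 + K²*(⅙) = -K/4 + K²/6)
W(q) = 2*q*(-5 + q) (W(q) = (2*q)*(-5 + q) = 2*q*(-5 + q))
(W(p(U(-2))) - 12)² = (2*((1/12)*(-2)²*(-3 + 2*(-2)²))*(-5 + (1/12)*(-2)²*(-3 + 2*(-2)²)) - 12)² = (2*((1/12)*4*(-3 + 2*4))*(-5 + (1/12)*4*(-3 + 2*4)) - 12)² = (2*((1/12)*4*(-3 + 8))*(-5 + (1/12)*4*(-3 + 8)) - 12)² = (2*((1/12)*4*5)*(-5 + (1/12)*4*5) - 12)² = (2*(5/3)*(-5 + 5/3) - 12)² = (2*(5/3)*(-10/3) - 12)² = (-100/9 - 12)² = (-208/9)² = 43264/81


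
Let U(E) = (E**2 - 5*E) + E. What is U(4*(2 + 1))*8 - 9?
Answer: 759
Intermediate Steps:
U(E) = E**2 - 4*E
U(4*(2 + 1))*8 - 9 = ((4*(2 + 1))*(-4 + 4*(2 + 1)))*8 - 9 = ((4*3)*(-4 + 4*3))*8 - 9 = (12*(-4 + 12))*8 - 9 = (12*8)*8 - 9 = 96*8 - 9 = 768 - 9 = 759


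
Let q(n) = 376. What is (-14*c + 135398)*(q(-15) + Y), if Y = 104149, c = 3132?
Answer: 9569263750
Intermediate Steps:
(-14*c + 135398)*(q(-15) + Y) = (-14*3132 + 135398)*(376 + 104149) = (-43848 + 135398)*104525 = 91550*104525 = 9569263750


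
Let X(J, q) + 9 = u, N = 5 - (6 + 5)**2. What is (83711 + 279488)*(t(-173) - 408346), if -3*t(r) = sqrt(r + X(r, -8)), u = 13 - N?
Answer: -148310858854 - 363199*I*sqrt(53)/3 ≈ -1.4831e+11 - 8.8138e+5*I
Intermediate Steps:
N = -116 (N = 5 - 1*11**2 = 5 - 1*121 = 5 - 121 = -116)
u = 129 (u = 13 - 1*(-116) = 13 + 116 = 129)
X(J, q) = 120 (X(J, q) = -9 + 129 = 120)
t(r) = -sqrt(120 + r)/3 (t(r) = -sqrt(r + 120)/3 = -sqrt(120 + r)/3)
(83711 + 279488)*(t(-173) - 408346) = (83711 + 279488)*(-sqrt(120 - 173)/3 - 408346) = 363199*(-I*sqrt(53)/3 - 408346) = 363199*(-408346 - I*sqrt(53)/3) = -148310858854 - 363199*I*sqrt(53)/3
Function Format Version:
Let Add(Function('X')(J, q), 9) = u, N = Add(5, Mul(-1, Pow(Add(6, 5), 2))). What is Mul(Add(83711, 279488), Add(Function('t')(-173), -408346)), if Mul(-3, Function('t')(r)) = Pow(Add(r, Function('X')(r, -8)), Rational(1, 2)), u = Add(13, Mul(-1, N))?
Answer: Add(-148310858854, Mul(Rational(-363199, 3), I, Pow(53, Rational(1, 2)))) ≈ Add(-1.4831e+11, Mul(-8.8138e+5, I))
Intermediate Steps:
N = -116 (N = Add(5, Mul(-1, Pow(11, 2))) = Add(5, Mul(-1, 121)) = Add(5, -121) = -116)
u = 129 (u = Add(13, Mul(-1, -116)) = Add(13, 116) = 129)
Function('X')(J, q) = 120 (Function('X')(J, q) = Add(-9, 129) = 120)
Function('t')(r) = Mul(Rational(-1, 3), Pow(Add(120, r), Rational(1, 2))) (Function('t')(r) = Mul(Rational(-1, 3), Pow(Add(r, 120), Rational(1, 2))) = Mul(Rational(-1, 3), Pow(Add(120, r), Rational(1, 2))))
Mul(Add(83711, 279488), Add(Function('t')(-173), -408346)) = Mul(Add(83711, 279488), Add(Mul(Rational(-1, 3), Pow(Add(120, -173), Rational(1, 2))), -408346)) = Mul(363199, Add(Mul(Rational(-1, 3), Pow(-53, Rational(1, 2))), -408346)) = Mul(363199, Add(Mul(Rational(-1, 3), Mul(I, Pow(53, Rational(1, 2)))), -408346)) = Mul(363199, Add(Mul(Rational(-1, 3), I, Pow(53, Rational(1, 2))), -408346)) = Mul(363199, Add(-408346, Mul(Rational(-1, 3), I, Pow(53, Rational(1, 2))))) = Add(-148310858854, Mul(Rational(-363199, 3), I, Pow(53, Rational(1, 2))))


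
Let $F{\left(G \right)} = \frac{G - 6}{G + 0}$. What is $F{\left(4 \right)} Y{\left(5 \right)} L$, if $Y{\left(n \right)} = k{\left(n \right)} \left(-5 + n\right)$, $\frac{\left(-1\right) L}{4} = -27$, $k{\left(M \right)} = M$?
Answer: $0$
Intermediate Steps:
$L = 108$ ($L = \left(-4\right) \left(-27\right) = 108$)
$F{\left(G \right)} = \frac{-6 + G}{G}$
$Y{\left(n \right)} = n \left(-5 + n\right)$
$F{\left(4 \right)} Y{\left(5 \right)} L = \frac{-6 + 4}{4} \cdot 5 \left(-5 + 5\right) 108 = \frac{1}{4} \left(-2\right) 5 \cdot 0 \cdot 108 = \left(- \frac{1}{2}\right) 0 \cdot 108 = 0 \cdot 108 = 0$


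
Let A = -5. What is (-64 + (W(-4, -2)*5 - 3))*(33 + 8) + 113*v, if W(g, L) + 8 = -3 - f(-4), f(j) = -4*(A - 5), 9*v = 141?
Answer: -34295/3 ≈ -11432.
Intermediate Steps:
v = 47/3 (v = (⅑)*141 = 47/3 ≈ 15.667)
f(j) = 40 (f(j) = -4*(-5 - 5) = -4*(-10) = 40)
W(g, L) = -51 (W(g, L) = -8 + (-3 - 1*40) = -8 + (-3 - 40) = -8 - 43 = -51)
(-64 + (W(-4, -2)*5 - 3))*(33 + 8) + 113*v = (-64 + (-51*5 - 3))*(33 + 8) + 113*(47/3) = (-64 + (-255 - 3))*41 + 5311/3 = (-64 - 258)*41 + 5311/3 = -322*41 + 5311/3 = -13202 + 5311/3 = -34295/3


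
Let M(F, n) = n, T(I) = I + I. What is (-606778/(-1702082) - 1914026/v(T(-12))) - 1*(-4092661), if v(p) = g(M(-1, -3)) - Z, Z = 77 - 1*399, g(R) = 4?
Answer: 566918228698337/138719683 ≈ 4.0868e+6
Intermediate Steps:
T(I) = 2*I
Z = -322 (Z = 77 - 399 = -322)
v(p) = 326 (v(p) = 4 - 1*(-322) = 4 + 322 = 326)
(-606778/(-1702082) - 1914026/v(T(-12))) - 1*(-4092661) = (-606778/(-1702082) - 1914026/326) - 1*(-4092661) = (-606778*(-1/1702082) - 1914026*1/326) + 4092661 = (303389/851041 - 957013/163) + 4092661 = -814407848126/138719683 + 4092661 = 566918228698337/138719683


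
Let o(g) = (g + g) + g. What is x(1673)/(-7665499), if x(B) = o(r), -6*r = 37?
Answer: 37/15330998 ≈ 2.4134e-6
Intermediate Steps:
r = -37/6 (r = -1/6*37 = -37/6 ≈ -6.1667)
o(g) = 3*g (o(g) = 2*g + g = 3*g)
x(B) = -37/2 (x(B) = 3*(-37/6) = -37/2)
x(1673)/(-7665499) = -37/2/(-7665499) = -37/2*(-1/7665499) = 37/15330998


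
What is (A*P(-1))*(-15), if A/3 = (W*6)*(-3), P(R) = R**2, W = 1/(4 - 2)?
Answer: 405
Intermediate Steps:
W = 1/2 ≈ 0.50000
A = -27 (A = 3*(((1/2)*6)*(-3)) = 3*(3*(-3)) = 3*(-9) = -27)
(A*P(-1))*(-15) = -27*(-1)**2*(-15) = -27*1*(-15) = -27*(-15) = 405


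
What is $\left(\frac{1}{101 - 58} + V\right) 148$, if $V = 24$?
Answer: $\frac{152884}{43} \approx 3555.4$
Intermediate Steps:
$\left(\frac{1}{101 - 58} + V\right) 148 = \left(\frac{1}{101 - 58} + 24\right) 148 = \left(\frac{1}{43} + 24\right) 148 = \frac{1033}{43} \cdot 148 = \frac{152884}{43}$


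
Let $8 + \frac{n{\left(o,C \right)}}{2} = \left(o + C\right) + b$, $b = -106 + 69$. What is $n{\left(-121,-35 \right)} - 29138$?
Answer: $-29540$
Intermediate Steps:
$b = -37$
$n{\left(o,C \right)} = -90 + 2 C + 2 o$ ($n{\left(o,C \right)} = -16 + 2 \left(\left(o + C\right) - 37\right) = -16 + 2 \left(\left(C + o\right) - 37\right) = -16 + 2 \left(-37 + C + o\right) = -16 + \left(-74 + 2 C + 2 o\right) = -90 + 2 C + 2 o$)
$n{\left(-121,-35 \right)} - 29138 = \left(-90 + 2 \left(-35\right) + 2 \left(-121\right)\right) - 29138 = \left(-90 - 70 - 242\right) - 29138 = -402 - 29138 = -29540$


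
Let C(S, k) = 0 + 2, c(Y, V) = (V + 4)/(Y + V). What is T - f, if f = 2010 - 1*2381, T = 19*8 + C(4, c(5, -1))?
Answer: 525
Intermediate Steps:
c(Y, V) = (4 + V)/(V + Y)
C(S, k) = 2
T = 154 (T = 19*8 + 2 = 152 + 2 = 154)
f = -371 (f = 2010 - 2381 = -371)
T - f = 154 - 1*(-371) = 154 + 371 = 525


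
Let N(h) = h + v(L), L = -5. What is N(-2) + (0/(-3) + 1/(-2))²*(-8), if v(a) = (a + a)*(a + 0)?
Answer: 46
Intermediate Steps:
v(a) = 2*a² (v(a) = (2*a)*a = 2*a²)
N(h) = 50 + h (N(h) = h + 2*(-5)² = h + 2*25 = h + 50 = 50 + h)
N(-2) + (0/(-3) + 1/(-2))²*(-8) = (50 - 2) + (0/(-3) + 1/(-2))²*(-8) = 48 + (0*(-⅓) + 1*(-½))²*(-8) = 48 + (0 - ½)²*(-8) = 48 + (-½)²*(-8) = 48 + (¼)*(-8) = 48 - 2 = 46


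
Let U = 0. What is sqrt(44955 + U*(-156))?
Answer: 9*sqrt(555) ≈ 212.03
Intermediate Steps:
sqrt(44955 + U*(-156)) = sqrt(44955 + 0*(-156)) = sqrt(44955 + 0) = sqrt(44955) = 9*sqrt(555)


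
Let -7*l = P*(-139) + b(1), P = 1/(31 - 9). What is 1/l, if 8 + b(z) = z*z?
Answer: 154/293 ≈ 0.52560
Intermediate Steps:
b(z) = -8 + z² (b(z) = -8 + z*z = -8 + z²)
P = 1/22 ≈ 0.045455
l = 293/154 (l = -((1/22)*(-139) + (-8 + 1²))/7 = -(-139/22 + (-8 + 1))/7 = -(-139/22 - 7)/7 = -⅐*(-293/22) = 293/154 ≈ 1.9026)
1/l = 1/(293/154) = 154/293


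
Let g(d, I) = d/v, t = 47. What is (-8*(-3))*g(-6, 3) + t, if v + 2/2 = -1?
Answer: 119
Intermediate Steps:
v = -2 (v = -1 - 1 = -2)
g(d, I) = -d/2 (g(d, I) = d/(-2) = d*(-1/2) = -d/2)
(-8*(-3))*g(-6, 3) + t = (-8*(-3))*(-1/2*(-6)) + 47 = 24*3 + 47 = 72 + 47 = 119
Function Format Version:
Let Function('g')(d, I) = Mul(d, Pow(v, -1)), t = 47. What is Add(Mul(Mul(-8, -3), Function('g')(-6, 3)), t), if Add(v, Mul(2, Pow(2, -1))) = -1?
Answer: 119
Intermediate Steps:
v = -2 (v = Add(-1, -1) = -2)
Function('g')(d, I) = Mul(Rational(-1, 2), d) (Function('g')(d, I) = Mul(d, Pow(-2, -1)) = Mul(d, Rational(-1, 2)) = Mul(Rational(-1, 2), d))
Add(Mul(Mul(-8, -3), Function('g')(-6, 3)), t) = Add(Mul(Mul(-8, -3), Mul(Rational(-1, 2), -6)), 47) = Add(Mul(24, 3), 47) = Add(72, 47) = 119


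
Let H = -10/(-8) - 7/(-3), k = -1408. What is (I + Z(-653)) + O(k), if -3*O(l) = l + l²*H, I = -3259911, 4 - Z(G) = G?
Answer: -50640550/9 ≈ -5.6267e+6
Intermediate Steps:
Z(G) = 4 - G
H = 43/12 (H = -10*(-⅛) - 7*(-⅓) = 5/4 + 7/3 = 43/12 ≈ 3.5833)
O(l) = -43*l²/36 - l/3 (O(l) = -(l + l²*(43/12))/3 = -(l + 43*l²/12)/3 = -43*l²/36 - l/3)
(I + Z(-653)) + O(k) = (-3259911 + (4 - 1*(-653))) - 1/36*(-1408)*(12 + 43*(-1408)) = (-3259911 + (4 + 653)) - 1/36*(-1408)*(12 - 60544) = (-3259911 + 657) - 1/36*(-1408)*(-60532) = -3259254 - 21307264/9 = -50640550/9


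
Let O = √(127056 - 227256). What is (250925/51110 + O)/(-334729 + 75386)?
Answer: -50185/2651004146 - 10*I*√1002/259343 ≈ -1.8931e-5 - 0.0012206*I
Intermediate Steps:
O = 10*I*√1002 (O = √(-100200) = 10*I*√1002 ≈ 316.54*I)
(250925/51110 + O)/(-334729 + 75386) = (250925/51110 + 10*I*√1002)/(-334729 + 75386) = (250925*(1/51110) + 10*I*√1002)/(-259343) = (50185/10222 + 10*I*√1002)*(-1/259343) = -50185/2651004146 - 10*I*√1002/259343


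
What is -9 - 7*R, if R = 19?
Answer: -142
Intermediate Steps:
-9 - 7*R = -9 - 7*19 = -9 - 133 = -142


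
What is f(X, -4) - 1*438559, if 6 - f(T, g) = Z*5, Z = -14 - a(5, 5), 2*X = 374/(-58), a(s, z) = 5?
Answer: -438458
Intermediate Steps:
X = -187/58 (X = (374/(-58))/2 = (374*(-1/58))/2 = (½)*(-187/29) = -187/58 ≈ -3.2241)
Z = -19 (Z = -14 - 1*5 = -14 - 5 = -19)
f(T, g) = 101 (f(T, g) = 6 - (-19)*5 = 6 - 1*(-95) = 6 + 95 = 101)
f(X, -4) - 1*438559 = 101 - 1*438559 = 101 - 438559 = -438458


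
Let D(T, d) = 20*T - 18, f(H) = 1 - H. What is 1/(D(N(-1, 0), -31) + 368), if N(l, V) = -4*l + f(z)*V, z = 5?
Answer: 1/430 ≈ 0.0023256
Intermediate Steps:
N(l, V) = -4*V - 4*l (N(l, V) = -4*l + (1 - 1*5)*V = -4*l + (1 - 5)*V = -4*l - 4*V = -4*V - 4*l)
D(T, d) = -18 + 20*T
1/(D(N(-1, 0), -31) + 368) = 1/((-18 + 20*(-4*0 - 4*(-1))) + 368) = 1/((-18 + 20*(0 + 4)) + 368) = 1/((-18 + 20*4) + 368) = 1/((-18 + 80) + 368) = 1/(62 + 368) = 1/430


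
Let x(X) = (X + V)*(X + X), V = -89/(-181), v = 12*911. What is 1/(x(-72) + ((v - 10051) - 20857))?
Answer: -181/1751864 ≈ -0.00010332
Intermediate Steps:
v = 10932
V = 89/181 (V = -89*(-1/181) = 89/181 ≈ 0.49171)
x(X) = 2*X*(89/181 + X) (x(X) = (X + 89/181)*(X + X) = (89/181 + X)*(2*X) = 2*X*(89/181 + X))
1/(x(-72) + ((v - 10051) - 20857)) = 1/((2/181)*(-72)*(89 + 181*(-72)) + ((10932 - 10051) - 20857)) = 1/((2/181)*(-72)*(89 - 13032) + (881 - 20857)) = 1/((2/181)*(-72)*(-12943) - 19976) = 1/(1863792/181 - 19976) = 1/(-1751864/181) = -181/1751864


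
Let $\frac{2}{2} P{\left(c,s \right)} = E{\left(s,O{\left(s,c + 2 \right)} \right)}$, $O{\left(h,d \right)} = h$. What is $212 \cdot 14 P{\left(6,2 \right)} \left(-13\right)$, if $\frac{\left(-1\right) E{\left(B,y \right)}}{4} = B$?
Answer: $308672$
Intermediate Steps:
$E{\left(B,y \right)} = - 4 B$
$P{\left(c,s \right)} = - 4 s$
$212 \cdot 14 P{\left(6,2 \right)} \left(-13\right) = 212 \cdot 14 \left(\left(-4\right) 2\right) \left(-13\right) = 212 \cdot 14 \left(-8\right) \left(-13\right) = 212 \left(\left(-112\right) \left(-13\right)\right) = 212 \cdot 1456 = 308672$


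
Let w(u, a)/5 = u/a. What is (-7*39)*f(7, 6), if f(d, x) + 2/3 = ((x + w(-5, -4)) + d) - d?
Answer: -12649/4 ≈ -3162.3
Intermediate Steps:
w(u, a) = 5*u/a (w(u, a) = 5*(u/a) = 5*u/a)
f(d, x) = 67/12 + x (f(d, x) = -⅔ + (((x + 5*(-5)/(-4)) + d) - d) = -⅔ + (((x + 5*(-5)*(-¼)) + d) - d) = -⅔ + (((x + 25/4) + d) - d) = -⅔ + (((25/4 + x) + d) - d) = -⅔ + ((25/4 + d + x) - d) = -⅔ + (25/4 + x) = 67/12 + x)
(-7*39)*f(7, 6) = (-7*39)*(67/12 + 6) = -273*139/12 = -12649/4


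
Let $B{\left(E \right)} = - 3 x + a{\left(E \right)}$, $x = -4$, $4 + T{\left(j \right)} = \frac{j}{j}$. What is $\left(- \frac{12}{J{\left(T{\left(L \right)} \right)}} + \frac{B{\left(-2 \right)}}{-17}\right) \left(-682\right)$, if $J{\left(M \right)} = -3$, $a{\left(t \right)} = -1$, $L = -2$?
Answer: $- \frac{38874}{17} \approx -2286.7$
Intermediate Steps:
$T{\left(j \right)} = -3$ ($T{\left(j \right)} = -4 + \frac{j}{j} = -4 + 1 = -3$)
$B{\left(E \right)} = 11$ ($B{\left(E \right)} = \left(-3\right) \left(-4\right) - 1 = 12 - 1 = 11$)
$\left(- \frac{12}{J{\left(T{\left(L \right)} \right)}} + \frac{B{\left(-2 \right)}}{-17}\right) \left(-682\right) = \left(- \frac{12}{-3} + \frac{11}{-17}\right) \left(-682\right) = \left(\left(-12\right) \left(- \frac{1}{3}\right) + 11 \left(- \frac{1}{17}\right)\right) \left(-682\right) = \left(4 - \frac{11}{17}\right) \left(-682\right) = \frac{57}{17} \left(-682\right) = - \frac{38874}{17}$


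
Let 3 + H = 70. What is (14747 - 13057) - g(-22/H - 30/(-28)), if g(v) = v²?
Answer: 1486450551/879844 ≈ 1689.4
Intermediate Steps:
H = 67 (H = -3 + 70 = 67)
(14747 - 13057) - g(-22/H - 30/(-28)) = (14747 - 13057) - (-22/67 - 30/(-28))² = 1690 - (-22*1/67 - 30*(-1/28))² = 1690 - (-22/67 + 15/14)² = 1690 - (697/938)² = 1690 - 1*485809/879844 = 1690 - 485809/879844 = 1486450551/879844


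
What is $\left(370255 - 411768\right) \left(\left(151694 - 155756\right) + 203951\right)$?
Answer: $-8297992057$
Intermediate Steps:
$\left(370255 - 411768\right) \left(\left(151694 - 155756\right) + 203951\right) = - 41513 \left(-4062 + 203951\right) = \left(-41513\right) 199889 = -8297992057$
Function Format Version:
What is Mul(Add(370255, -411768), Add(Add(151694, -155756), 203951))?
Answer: -8297992057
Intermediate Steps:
Mul(Add(370255, -411768), Add(Add(151694, -155756), 203951)) = Mul(-41513, Add(-4062, 203951)) = Mul(-41513, 199889) = -8297992057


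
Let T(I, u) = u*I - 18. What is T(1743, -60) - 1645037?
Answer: -1749635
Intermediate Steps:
T(I, u) = -18 + I*u (T(I, u) = I*u - 18 = -18 + I*u)
T(1743, -60) - 1645037 = (-18 + 1743*(-60)) - 1645037 = (-18 - 104580) - 1645037 = -104598 - 1645037 = -1749635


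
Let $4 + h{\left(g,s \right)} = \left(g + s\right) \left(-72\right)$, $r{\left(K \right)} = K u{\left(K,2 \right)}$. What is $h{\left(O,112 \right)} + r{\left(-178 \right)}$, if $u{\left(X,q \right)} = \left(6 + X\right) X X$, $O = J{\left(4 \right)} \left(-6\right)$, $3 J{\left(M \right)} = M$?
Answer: $970029852$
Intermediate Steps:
$J{\left(M \right)} = \frac{M}{3}$
$O = -8$ ($O = \frac{1}{3} \cdot 4 \left(-6\right) = \frac{4}{3} \left(-6\right) = -8$)
$u{\left(X,q \right)} = X^{2} \left(6 + X\right)$ ($u{\left(X,q \right)} = X \left(6 + X\right) X = X^{2} \left(6 + X\right)$)
$r{\left(K \right)} = K^{3} \left(6 + K\right)$ ($r{\left(K \right)} = K K^{2} \left(6 + K\right) = K^{3} \left(6 + K\right)$)
$h{\left(g,s \right)} = -4 - 72 g - 72 s$ ($h{\left(g,s \right)} = -4 + \left(g + s\right) \left(-72\right) = -4 - \left(72 g + 72 s\right) = -4 - 72 g - 72 s$)
$h{\left(O,112 \right)} + r{\left(-178 \right)} = \left(-4 - -576 - 8064\right) + \left(-178\right)^{3} \left(6 - 178\right) = \left(-4 + 576 - 8064\right) - -970037344 = -7492 + 970037344 = 970029852$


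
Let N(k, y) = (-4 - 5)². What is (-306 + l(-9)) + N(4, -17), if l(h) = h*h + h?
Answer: -153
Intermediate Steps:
N(k, y) = 81 (N(k, y) = (-9)² = 81)
l(h) = h + h² (l(h) = h² + h = h + h²)
(-306 + l(-9)) + N(4, -17) = (-306 - 9*(1 - 9)) + 81 = (-306 - 9*(-8)) + 81 = (-306 + 72) + 81 = -234 + 81 = -153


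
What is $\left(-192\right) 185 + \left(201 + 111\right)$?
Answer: $-35208$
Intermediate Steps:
$\left(-192\right) 185 + \left(201 + 111\right) = -35520 + 312 = -35208$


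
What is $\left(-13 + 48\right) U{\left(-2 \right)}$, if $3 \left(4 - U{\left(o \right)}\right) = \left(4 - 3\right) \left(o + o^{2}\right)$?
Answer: $\frac{350}{3} \approx 116.67$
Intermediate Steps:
$U{\left(o \right)} = 4 - \frac{o}{3} - \frac{o^{2}}{3}$ ($U{\left(o \right)} = 4 - \frac{\left(4 - 3\right) \left(o + o^{2}\right)}{3} = 4 - \frac{1 \left(o + o^{2}\right)}{3} = 4 - \frac{o + o^{2}}{3} = 4 - \left(\frac{o}{3} + \frac{o^{2}}{3}\right) = 4 - \frac{o}{3} - \frac{o^{2}}{3}$)
$\left(-13 + 48\right) U{\left(-2 \right)} = \left(-13 + 48\right) \left(4 - - \frac{2}{3} - \frac{\left(-2\right)^{2}}{3}\right) = 35 \left(4 + \frac{2}{3} - \frac{4}{3}\right) = 35 \cdot \frac{10}{3} = \frac{350}{3}$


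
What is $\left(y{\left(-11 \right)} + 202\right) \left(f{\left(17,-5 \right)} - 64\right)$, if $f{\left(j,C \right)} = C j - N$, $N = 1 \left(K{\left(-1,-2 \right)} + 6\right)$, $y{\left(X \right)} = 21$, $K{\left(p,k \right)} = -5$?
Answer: $-33450$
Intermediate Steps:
$N = 1$ ($N = 1 \left(-5 + 6\right) = 1 \cdot 1 = 1$)
$f{\left(j,C \right)} = -1 + C j$ ($f{\left(j,C \right)} = C j - 1 = -1 + C j$)
$\left(y{\left(-11 \right)} + 202\right) \left(f{\left(17,-5 \right)} - 64\right) = \left(21 + 202\right) \left(\left(-1 - 85\right) - 64\right) = 223 \left(\left(-1 - 85\right) - 64\right) = 223 \left(-86 - 64\right) = 223 \left(-150\right) = -33450$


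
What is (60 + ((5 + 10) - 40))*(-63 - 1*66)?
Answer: -4515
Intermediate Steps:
(60 + ((5 + 10) - 40))*(-63 - 1*66) = (60 + (15 - 40))*(-63 - 66) = (60 - 25)*(-129) = 35*(-129) = -4515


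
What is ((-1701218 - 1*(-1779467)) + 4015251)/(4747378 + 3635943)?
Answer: 4093500/8383321 ≈ 0.48829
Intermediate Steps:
((-1701218 - 1*(-1779467)) + 4015251)/(4747378 + 3635943) = ((-1701218 + 1779467) + 4015251)/8383321 = (78249 + 4015251)*(1/8383321) = 4093500*(1/8383321) = 4093500/8383321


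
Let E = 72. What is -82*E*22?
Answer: -129888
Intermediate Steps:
-82*E*22 = -82*72*22 = -5904*22 = -129888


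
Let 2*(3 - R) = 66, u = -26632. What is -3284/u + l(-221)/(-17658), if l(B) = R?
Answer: 2449493/19594494 ≈ 0.12501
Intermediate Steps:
R = -30 (R = 3 - ½*66 = 3 - 33 = -30)
l(B) = -30
-3284/u + l(-221)/(-17658) = -3284/(-26632) - 30/(-17658) = -3284*(-1/26632) - 30*(-1/17658) = 821/6658 + 5/2943 = 2449493/19594494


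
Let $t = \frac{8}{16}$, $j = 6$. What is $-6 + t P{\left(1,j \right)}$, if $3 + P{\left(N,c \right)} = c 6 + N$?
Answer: $11$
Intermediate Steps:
$t = \frac{1}{2}$ ($t = 8 \cdot \frac{1}{16} = \frac{1}{2} \approx 0.5$)
$P{\left(N,c \right)} = -3 + N + 6 c$ ($P{\left(N,c \right)} = -3 + \left(c 6 + N\right) = -3 + \left(6 c + N\right) = -3 + \left(N + 6 c\right) = -3 + N + 6 c$)
$-6 + t P{\left(1,j \right)} = -6 + \frac{-3 + 1 + 6 \cdot 6}{2} = -6 + \frac{-3 + 1 + 36}{2} = -6 + \frac{1}{2} \cdot 34 = -6 + 17 = 11$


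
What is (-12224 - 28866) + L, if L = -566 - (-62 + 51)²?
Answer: -41777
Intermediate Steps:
L = -687 (L = -566 - 1*(-11)² = -566 - 1*121 = -566 - 121 = -687)
(-12224 - 28866) + L = (-12224 - 28866) - 687 = -41090 - 687 = -41777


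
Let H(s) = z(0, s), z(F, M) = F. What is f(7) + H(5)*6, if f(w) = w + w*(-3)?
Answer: -14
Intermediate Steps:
H(s) = 0
f(w) = -2*w (f(w) = w - 3*w = -2*w)
f(7) + H(5)*6 = -2*7 + 0*6 = -14 + 0 = -14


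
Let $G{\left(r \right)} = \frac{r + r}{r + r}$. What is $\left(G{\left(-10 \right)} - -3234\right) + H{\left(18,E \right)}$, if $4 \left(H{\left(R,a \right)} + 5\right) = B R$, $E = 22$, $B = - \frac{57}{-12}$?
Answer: $\frac{26011}{8} \approx 3251.4$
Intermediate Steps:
$B = \frac{19}{4}$ ($B = \left(-57\right) \left(- \frac{1}{12}\right) = \frac{19}{4} \approx 4.75$)
$H{\left(R,a \right)} = -5 + \frac{19 R}{16}$ ($H{\left(R,a \right)} = -5 + \frac{\frac{19}{4} R}{4} = -5 + \frac{19 R}{16}$)
$G{\left(r \right)} = 1$ ($G{\left(r \right)} = \frac{2 r}{2 r} = 2 r \frac{1}{2 r} = 1$)
$\left(G{\left(-10 \right)} - -3234\right) + H{\left(18,E \right)} = \left(1 - -3234\right) + \left(-5 + \frac{19}{16} \cdot 18\right) = \left(1 + 3234\right) + \left(-5 + \frac{171}{8}\right) = 3235 + \frac{131}{8} = \frac{26011}{8}$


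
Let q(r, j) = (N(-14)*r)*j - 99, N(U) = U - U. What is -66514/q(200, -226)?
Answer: 66514/99 ≈ 671.86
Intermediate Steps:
N(U) = 0
q(r, j) = -99 (q(r, j) = (0*r)*j - 99 = 0*j - 99 = 0 - 99 = -99)
-66514/q(200, -226) = -66514/(-99) = -66514*(-1/99) = 66514/99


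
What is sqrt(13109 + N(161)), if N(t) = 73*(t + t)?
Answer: sqrt(36615) ≈ 191.35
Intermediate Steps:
N(t) = 146*t (N(t) = 73*(2*t) = 146*t)
sqrt(13109 + N(161)) = sqrt(13109 + 146*161) = sqrt(13109 + 23506) = sqrt(36615)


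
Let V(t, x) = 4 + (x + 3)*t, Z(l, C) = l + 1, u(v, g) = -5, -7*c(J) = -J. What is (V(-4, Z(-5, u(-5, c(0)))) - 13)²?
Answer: 25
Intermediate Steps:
c(J) = J/7 (c(J) = -(-1)*J/7 = J/7)
Z(l, C) = 1 + l
V(t, x) = 4 + t*(3 + x) (V(t, x) = 4 + (3 + x)*t = 4 + t*(3 + x))
(V(-4, Z(-5, u(-5, c(0)))) - 13)² = ((4 + 3*(-4) - 4*(1 - 5)) - 13)² = ((4 - 12 - 4*(-4)) - 13)² = ((4 - 12 + 16) - 13)² = (8 - 13)² = (-5)² = 25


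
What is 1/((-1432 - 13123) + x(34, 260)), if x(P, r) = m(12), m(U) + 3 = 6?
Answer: -1/14552 ≈ -6.8719e-5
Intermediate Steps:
m(U) = 3 (m(U) = -3 + 6 = 3)
x(P, r) = 3
1/((-1432 - 13123) + x(34, 260)) = 1/((-1432 - 13123) + 3) = 1/(-14555 + 3) = 1/(-14552) = -1/14552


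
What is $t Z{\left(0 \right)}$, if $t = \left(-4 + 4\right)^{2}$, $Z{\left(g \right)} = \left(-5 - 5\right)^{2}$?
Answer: $0$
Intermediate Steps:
$Z{\left(g \right)} = 100$ ($Z{\left(g \right)} = \left(-10\right)^{2} = 100$)
$t = 0$ ($t = 0^{2} = 0$)
$t Z{\left(0 \right)} = 0 \cdot 100 = 0$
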